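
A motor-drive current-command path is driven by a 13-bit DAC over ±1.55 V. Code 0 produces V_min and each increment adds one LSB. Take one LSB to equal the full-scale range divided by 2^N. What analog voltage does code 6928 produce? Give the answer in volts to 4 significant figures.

Span: 1.55 V − (-1.55 V) = 3.1 V. LSB = 3.1 V / 2^13.
V_out = V_min + code × LSB = -1.55 V + 6928 × 3.1 V / 8192
      = -1.55 V + 2.62168 V = 1.07168 V.

1.072 V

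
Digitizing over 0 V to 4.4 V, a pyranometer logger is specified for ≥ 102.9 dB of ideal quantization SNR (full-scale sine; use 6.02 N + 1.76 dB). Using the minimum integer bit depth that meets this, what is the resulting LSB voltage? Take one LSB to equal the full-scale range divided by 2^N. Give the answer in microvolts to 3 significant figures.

Range is 4.4 V.
6.02 N + 1.76 ≥ 102.9 gives N ≥ 16.801, so the minimum integer is 17.
One LSB is 4.4 V / 131072 = 33.6 µV.

33.6 µV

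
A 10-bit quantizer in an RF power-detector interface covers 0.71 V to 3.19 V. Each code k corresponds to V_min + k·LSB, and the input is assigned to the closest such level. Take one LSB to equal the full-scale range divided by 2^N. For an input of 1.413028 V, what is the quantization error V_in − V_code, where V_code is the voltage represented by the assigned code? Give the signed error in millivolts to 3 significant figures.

Full-scale range = 3.19 V − (0.71 V) = 2.48 V. LSB = 2.48 V / 2^10 ≈ 2.422 mV.
(V_in − V_min)/LSB = (1.413028 − (0.71)) × 1024/2.48 = 290.2825 → nearest code k = 290.
V_code = V_min + k × range/2^10 = 0.71 + 290 × 2.48/1024 = 1.412343750 V.
Error = V_in − V_code = 1.413028 − (1.412343750) = +0.684 mV.

+0.684 mV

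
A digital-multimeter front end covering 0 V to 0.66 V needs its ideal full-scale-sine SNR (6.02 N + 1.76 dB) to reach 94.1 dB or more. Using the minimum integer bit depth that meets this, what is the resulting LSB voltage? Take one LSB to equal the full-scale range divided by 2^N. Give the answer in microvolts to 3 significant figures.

Full-scale range = 0.66 V.
N ≥ (94.1 − 1.76)/6.02 = 15.339 → N_min = 16.
One LSB is 0.66 V / 65536 = 10.1 µV.

10.1 µV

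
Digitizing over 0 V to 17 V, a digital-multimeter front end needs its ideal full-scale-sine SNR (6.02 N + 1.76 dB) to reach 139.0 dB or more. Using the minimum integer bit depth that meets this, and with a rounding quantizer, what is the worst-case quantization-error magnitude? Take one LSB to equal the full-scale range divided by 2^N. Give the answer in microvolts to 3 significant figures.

1.01 µV

Full-scale range = 17 V.
Solving 6.02 N ≥ 139.0 − 1.76: N ≥ 22.797. Round up → N = 23.
LSB = 17 V / 2^23 = 2.0266 µV.
|e|_max = LSB/2 = 1.01 µV.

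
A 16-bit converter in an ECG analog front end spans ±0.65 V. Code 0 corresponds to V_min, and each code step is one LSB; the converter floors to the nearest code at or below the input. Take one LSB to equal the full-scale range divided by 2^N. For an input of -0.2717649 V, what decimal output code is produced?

Range = 0.65 − (-0.65) = 1.3 V. LSB = 1.3 V / 2^16 ≈ 19.84 µV.
(V_in − V_min) × 2^16/range = (-0.2717649 − (-0.65)) × 65536/1.3 = 19067.704.
Floor → code = 19067.

19067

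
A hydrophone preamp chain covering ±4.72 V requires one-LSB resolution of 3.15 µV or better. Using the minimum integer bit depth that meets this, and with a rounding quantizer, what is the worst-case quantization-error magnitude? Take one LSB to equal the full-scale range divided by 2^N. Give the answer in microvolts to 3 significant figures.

The full-scale span is 4.72 − (-4.72) = 9.44 V.
9.44 V / 3.15 µV = 2.997e6. Since 2^21 = 2097152 and 2^22 = 4194304, N = 22.
LSB = 9.44 V / 2^22 = 2.2507 µV.
Half an LSB is 1.13 µV.

1.13 µV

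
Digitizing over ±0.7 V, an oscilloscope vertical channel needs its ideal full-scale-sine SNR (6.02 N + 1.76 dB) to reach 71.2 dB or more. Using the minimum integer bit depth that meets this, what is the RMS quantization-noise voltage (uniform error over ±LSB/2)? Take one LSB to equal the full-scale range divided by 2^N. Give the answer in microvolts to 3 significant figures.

Full-scale range = 0.7 V − (-0.7 V) = 1.4 V.
Solving 6.02 N ≥ 71.2 − 1.76: N ≥ 11.535. Round up → N = 12.
LSB = 1.4 V / 2^12 = 341.80 µV.
V_rms = LSB/√12 = 98.7 µV.

98.7 µV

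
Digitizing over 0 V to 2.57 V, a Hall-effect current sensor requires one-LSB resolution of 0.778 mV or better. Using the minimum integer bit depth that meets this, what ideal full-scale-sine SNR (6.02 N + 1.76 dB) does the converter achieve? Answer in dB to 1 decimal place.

Span = 2.57 V.
Need 2^N ≥ 2.57 V / 0.778 mV = 3303 → N_min = 12.
SNR = 6.02 × 12 + 1.76 = 74.00 dB.

74.0 dB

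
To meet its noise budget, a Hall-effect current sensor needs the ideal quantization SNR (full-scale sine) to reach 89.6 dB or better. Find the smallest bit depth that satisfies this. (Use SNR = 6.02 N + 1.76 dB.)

6.02 N + 1.76 ≥ 89.6 gives N ≥ 14.591, so the minimum integer is 15.

15 bits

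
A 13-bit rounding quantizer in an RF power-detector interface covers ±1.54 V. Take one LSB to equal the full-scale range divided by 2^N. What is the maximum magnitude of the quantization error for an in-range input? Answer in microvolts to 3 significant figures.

Range = 1.54 − (-1.54) = 3.08 V.
LSB = 3.08 V ÷ 2^13 = 3.08/8192 V = 375.98 µV.
Worst-case error for round-to-nearest is half an LSB: 188 µV.

188 µV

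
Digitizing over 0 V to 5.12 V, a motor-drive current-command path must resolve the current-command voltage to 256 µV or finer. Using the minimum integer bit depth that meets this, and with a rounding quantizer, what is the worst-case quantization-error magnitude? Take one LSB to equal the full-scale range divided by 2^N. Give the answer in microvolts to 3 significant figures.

78.1 µV

Span = 5.12 V.
Levels needed ≥ 5.12/256 µV = 20000. 2^15 = 32768 suffices, so N_min = 15.
Step size = 5.12/32768 V = 156.25 µV.
|e|_max = LSB/2 = 78.1 µV.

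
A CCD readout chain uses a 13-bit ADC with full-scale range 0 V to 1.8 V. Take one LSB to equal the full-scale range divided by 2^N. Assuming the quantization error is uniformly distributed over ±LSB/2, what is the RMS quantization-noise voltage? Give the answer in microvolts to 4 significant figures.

V_FS = 1.8 V.
LSB = 1.8 V ÷ 2^13 = 1.8/8192 V = 219.727 µV.
V_rms = LSB/√12 = 219.727 µV / √12 = 63.43 µV.

63.43 µV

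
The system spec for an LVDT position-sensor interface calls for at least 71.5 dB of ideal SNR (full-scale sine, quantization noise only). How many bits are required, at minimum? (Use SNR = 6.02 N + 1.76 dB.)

6.02 N + 1.76 ≥ 71.5 gives N ≥ 11.585, so the minimum integer is 12.

12 bits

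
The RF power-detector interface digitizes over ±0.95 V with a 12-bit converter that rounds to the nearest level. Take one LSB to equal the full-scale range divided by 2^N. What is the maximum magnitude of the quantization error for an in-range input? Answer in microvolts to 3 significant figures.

232 µV

Full-scale range = 0.95 V − (-0.95 V) = 1.9 V.
LSB = 1.9 V / 2^12 = 463.87 µV.
Worst-case error for round-to-nearest is half an LSB: 232 µV.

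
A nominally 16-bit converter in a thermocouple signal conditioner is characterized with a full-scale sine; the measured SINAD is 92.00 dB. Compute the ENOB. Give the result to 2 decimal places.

14.99 bits

ENOB = (92.00 − 1.76)/6.02 = 14.9900 bits.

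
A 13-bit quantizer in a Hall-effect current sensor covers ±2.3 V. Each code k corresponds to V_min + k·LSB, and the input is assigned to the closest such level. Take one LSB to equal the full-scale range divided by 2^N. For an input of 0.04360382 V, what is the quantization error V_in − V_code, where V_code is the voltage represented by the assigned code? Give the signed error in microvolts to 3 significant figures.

−195 µV

Span: 2.3 V − (-2.3 V) = 4.6 V. LSB = 4.6 V / 2^13 ≈ 0.5615 mV.
Position in LSBs: (0.04360382 − (-2.3)) × 8192/4.6 = 4173.6527; rounding gives k = 4174.
V_code = V_min + k × range/2^13 = -2.3 + 4174 × 4.6/8192 = 0.04379882813 V.
V_in − V_code = 0.04360382 − (0.04379882813) = −195 µV.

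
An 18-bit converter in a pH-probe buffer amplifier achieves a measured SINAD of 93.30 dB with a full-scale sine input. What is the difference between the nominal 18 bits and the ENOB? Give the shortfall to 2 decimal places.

2.79 bits

Effective bits = (93.30 − 1.76)/6.02 = 15.2060.
Lost resolution: 18 − 15.2060 = 2.7940 bits.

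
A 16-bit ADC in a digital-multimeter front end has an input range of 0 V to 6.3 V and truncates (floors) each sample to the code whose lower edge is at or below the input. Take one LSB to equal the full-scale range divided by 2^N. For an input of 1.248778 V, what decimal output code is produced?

Range is 6.3 V. LSB = 6.3 V / 2^16 ≈ 96.13 µV.
code = ⌊(V_in − V_min)/LSB⌋ = ⌊(V_in − V_min) × 2^16 / range⌋
     = ⌊(1.248778 − (0)) × 65536 / 6.3⌋ = ⌊1.248778 × 65536/6.3⌋
     = ⌊12990.463⌋ = 12990.

12990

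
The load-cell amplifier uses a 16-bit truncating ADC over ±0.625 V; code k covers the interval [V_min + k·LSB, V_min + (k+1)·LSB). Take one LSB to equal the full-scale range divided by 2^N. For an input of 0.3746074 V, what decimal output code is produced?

The full-scale span is 0.625 − (-0.625) = 1.25 V. LSB = 1.25 V / 2^16 ≈ 19.07 µV.
(V_in − V_min) × 2^16/range = (0.3746074 − (-0.625)) × 65536/1.25 = 52408.216.
Floor → code = 52408.

52408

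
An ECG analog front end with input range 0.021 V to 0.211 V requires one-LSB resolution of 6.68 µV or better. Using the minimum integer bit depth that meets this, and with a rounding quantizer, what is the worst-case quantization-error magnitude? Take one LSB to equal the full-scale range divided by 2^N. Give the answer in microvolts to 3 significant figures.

2.90 µV

Range = 0.211 − (0.021) = 0.19 V.
Levels needed ≥ 0.19/6.68 µV = 28440. 2^15 = 32768 suffices, so N_min = 15.
LSB = 0.19 V / 2^15 = 5.7983 µV.
|e|_max = LSB/2 = 2.90 µV.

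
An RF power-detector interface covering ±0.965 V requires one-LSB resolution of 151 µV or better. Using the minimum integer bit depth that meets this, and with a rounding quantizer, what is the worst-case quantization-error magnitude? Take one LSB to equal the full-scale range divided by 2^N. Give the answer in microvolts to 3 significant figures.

The full-scale span is 0.965 − (-0.965) = 1.93 V.
Need 2^N ≥ 1.93 V / 151 µV = 12780 → N_min = 14.
Step size = 1.93/16384 V = 117.80 µV.
|e|_max = LSB/2 = 58.9 µV.

58.9 µV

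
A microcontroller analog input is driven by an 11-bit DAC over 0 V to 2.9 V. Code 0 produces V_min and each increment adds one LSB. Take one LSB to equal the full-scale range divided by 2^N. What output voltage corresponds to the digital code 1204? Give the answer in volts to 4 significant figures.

Range is 2.9 V. LSB = 2.9 V / 2^11.
V_out = 0 + 1204 × (2.9/2048) V
      = 0 V + 1.70488 V = 1.70488 V.

1.705 V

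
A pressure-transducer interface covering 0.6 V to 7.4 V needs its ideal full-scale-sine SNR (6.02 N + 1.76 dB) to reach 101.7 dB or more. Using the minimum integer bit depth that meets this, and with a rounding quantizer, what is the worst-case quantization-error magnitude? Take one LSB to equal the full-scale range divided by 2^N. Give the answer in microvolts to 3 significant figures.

25.9 µV

Range = 7.4 − (0.6) = 6.8 V.
Solving 6.02 N ≥ 101.7 − 1.76: N ≥ 16.601. Round up → N = 17.
Step size = 6.8/131072 V = 51.880 µV.
Max error for round-to-nearest is LSB/2 = 25.9 µV.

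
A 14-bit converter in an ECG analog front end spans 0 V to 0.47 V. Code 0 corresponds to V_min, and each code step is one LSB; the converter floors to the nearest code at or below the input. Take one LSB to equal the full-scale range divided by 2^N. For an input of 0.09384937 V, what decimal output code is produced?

3271

Full-scale range = 0.47 V. LSB = 0.47 V / 2^14 ≈ 28.69 µV.
V_in − V_min = 0.09384937 − (0) = 0.09384937 V.
Divide by LSB: 0.09384937 × 16384/0.47 = 3271.5491.
Truncating gives code 3271.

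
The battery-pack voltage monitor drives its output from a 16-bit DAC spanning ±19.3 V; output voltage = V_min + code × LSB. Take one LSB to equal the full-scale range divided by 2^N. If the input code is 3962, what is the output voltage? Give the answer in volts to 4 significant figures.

Span: 19.3 V − (-19.3 V) = 38.6 V. LSB = 38.6 V / 2^16.
V_out = -19.3 + 3962 × (38.6/65536) V
      = -19.3 + 2.33358 = -16.9664 V.

-16.97 V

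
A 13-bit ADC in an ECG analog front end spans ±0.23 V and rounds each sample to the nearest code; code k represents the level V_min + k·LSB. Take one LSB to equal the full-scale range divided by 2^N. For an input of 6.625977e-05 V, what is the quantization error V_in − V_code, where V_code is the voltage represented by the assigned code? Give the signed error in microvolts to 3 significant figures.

+10.1 µV

Full-scale range = 0.23 V − (-0.23 V) = 0.46 V. LSB = 0.46 V / 2^13 ≈ 56.15 µV.
(6.625977e-05 − (-0.23)) / LSB = 0.23006625977 × 8192/0.46 = 4097.1800. Nearest integer: k = 4097.
Reconstructed level: -0.23 + 4097 × 0.46/8192 V = 0.00005615234375 V.
V_in − V_code = 6.625977e-05 − (0.00005615234375) = +10.1 µV.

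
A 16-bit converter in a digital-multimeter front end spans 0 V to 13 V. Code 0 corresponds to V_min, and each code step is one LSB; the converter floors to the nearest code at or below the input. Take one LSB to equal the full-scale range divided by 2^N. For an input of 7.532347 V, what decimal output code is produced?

37972

V_FS = 13 V. LSB = 13 V / 2^16 ≈ 198.4 µV.
code = ⌊(V_in − V_min)/LSB⌋ = ⌊(V_in − V_min) × 2^16 / range⌋
     = ⌊(7.532347 − (0)) × 65536 / 13⌋ = ⌊7.532347 × 65536/13⌋
     = ⌊37972.299⌋ = 37972.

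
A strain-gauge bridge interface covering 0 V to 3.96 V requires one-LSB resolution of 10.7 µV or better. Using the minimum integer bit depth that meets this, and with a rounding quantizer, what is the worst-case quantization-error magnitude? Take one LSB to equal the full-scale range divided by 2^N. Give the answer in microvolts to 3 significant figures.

3.78 µV

Full-scale range = 3.96 V.
Required number of levels: 3.96/10.7 µV = 370090; smallest N with 2^N ≥ that is 19.
One LSB is 3.96 V / 524288 = 7.5531 µV.
Half an LSB is 3.78 µV.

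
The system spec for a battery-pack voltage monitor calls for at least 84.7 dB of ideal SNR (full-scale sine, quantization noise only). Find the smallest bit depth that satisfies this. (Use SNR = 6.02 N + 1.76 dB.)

6.02 N + 1.76 ≥ 84.7 gives N ≥ 13.777, so the minimum integer is 14.

14 bits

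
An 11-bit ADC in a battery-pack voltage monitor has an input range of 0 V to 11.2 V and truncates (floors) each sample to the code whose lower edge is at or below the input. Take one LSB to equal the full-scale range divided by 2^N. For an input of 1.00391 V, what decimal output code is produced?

Full-scale range = 11.2 V. LSB = 11.2 V / 2^11 ≈ 5.469 mV.
code = ⌊(V_in − V_min)/LSB⌋ = ⌊(V_in − V_min) × 2^11 / range⌋
     = ⌊(1.00391 − (0)) × 2048 / 11.2⌋ = ⌊1.00391 × 2048/11.2⌋
     = ⌊183.572⌋ = 183.

183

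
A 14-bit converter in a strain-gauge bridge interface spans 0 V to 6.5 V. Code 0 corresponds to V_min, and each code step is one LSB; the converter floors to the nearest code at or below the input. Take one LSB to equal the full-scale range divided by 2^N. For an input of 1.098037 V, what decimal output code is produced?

2767

Range is 6.5 V. LSB = 6.5 V / 2^14 ≈ 396.7 µV.
code = ⌊(V_in − V_min)/LSB⌋ = ⌊(V_in − V_min) × 2^14 / range⌋
     = ⌊(1.098037 − (0)) × 16384 / 6.5⌋ = ⌊1.098037 × 16384/6.5⌋
     = ⌊2767.729⌋ = 2767.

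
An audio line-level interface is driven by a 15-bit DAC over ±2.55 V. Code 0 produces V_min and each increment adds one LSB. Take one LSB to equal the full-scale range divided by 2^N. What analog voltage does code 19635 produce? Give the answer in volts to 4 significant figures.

Span: 2.55 V − (-2.55 V) = 5.1 V. LSB = 5.1 V / 2^15.
V_out = -2.55 + 19635 × (5.1/32768) V
      = -2.55 V + 3.05598 V = 0.505984 V.

0.5060 V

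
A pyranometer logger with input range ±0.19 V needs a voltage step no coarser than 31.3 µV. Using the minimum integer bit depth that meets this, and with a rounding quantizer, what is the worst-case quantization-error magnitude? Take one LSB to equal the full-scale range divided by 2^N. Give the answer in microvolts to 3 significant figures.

11.6 µV

Full-scale range = 0.19 V − (-0.19 V) = 0.38 V.
Required number of levels: 0.38/31.3 µV = 12141; smallest N with 2^N ≥ that is 14.
LSB = 0.38 V / 2^14 = 23.193 µV.
|e|_max = LSB/2 = 11.6 µV.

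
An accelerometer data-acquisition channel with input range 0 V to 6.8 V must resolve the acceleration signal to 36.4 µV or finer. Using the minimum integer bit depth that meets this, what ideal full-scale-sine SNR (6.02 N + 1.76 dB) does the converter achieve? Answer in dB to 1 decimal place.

Span = 6.8 V.
6.8 V / 36.4 µV = 186800. Since 2^17 = 131072 and 2^18 = 262144, N = 18.
Ideal SNR at N = 18: 6.02·18 + 1.76 = 110.1 dB.

110.1 dB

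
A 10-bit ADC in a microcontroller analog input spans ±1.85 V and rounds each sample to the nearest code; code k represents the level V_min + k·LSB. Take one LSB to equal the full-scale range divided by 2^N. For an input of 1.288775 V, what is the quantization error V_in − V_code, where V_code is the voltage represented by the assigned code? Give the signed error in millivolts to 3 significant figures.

The full-scale span is 1.85 − (-1.85) = 3.7 V. LSB = 3.7 V / 2^10 ≈ 3.613 mV.
Position in LSBs: (1.288775 − (-1.85)) × 1024/3.7 = 868.6772; rounding gives k = 869.
V_code = V_min + k × range/2^10 = -1.85 + 869 × 3.7/1024 = 1.289941406 V.
V_in − V_code = 1.288775 − (1.289941406) = −1.17 mV.

−1.17 mV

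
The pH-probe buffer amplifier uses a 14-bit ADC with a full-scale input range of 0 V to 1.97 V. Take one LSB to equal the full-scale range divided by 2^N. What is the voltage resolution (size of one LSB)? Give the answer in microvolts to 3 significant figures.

120 µV

Span = 1.97 V.
There are 2^14 = 16384 steps.
One LSB is 1.97 V / 16384 = 120 µV.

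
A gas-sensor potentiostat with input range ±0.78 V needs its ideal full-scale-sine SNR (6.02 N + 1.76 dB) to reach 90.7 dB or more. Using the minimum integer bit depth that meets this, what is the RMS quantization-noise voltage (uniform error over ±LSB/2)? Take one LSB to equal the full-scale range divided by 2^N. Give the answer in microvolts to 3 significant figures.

13.7 µV

The full-scale span is 0.78 − (-0.78) = 1.56 V.
Required N = ⌈(90.7 − 1.76)/6.02⌉ = ⌈14.774⌉ = 15.
Step size = 1.56/32768 V = 47.607 µV.
σ_q = LSB/√12 = 47.607 µV/3.4641 = 13.7 µV.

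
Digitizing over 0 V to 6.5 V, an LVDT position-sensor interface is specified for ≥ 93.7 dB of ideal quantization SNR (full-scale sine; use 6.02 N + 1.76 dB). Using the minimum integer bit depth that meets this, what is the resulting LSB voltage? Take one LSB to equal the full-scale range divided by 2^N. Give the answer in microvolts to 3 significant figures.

99.2 µV

Span = 6.5 V.
Required N = ⌈(93.7 − 1.76)/6.02⌉ = ⌈15.272⌉ = 16.
Step size = 6.5/65536 V = 99.2 µV.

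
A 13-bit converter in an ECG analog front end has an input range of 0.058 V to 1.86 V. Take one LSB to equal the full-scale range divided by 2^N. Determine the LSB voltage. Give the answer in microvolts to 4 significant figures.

Range = 1.86 − (0.058) = 1.802 V.
Number of codes = 2^13 = 8192.
One LSB is 1.802 V / 8192 = 220.0 µV.

220.0 µV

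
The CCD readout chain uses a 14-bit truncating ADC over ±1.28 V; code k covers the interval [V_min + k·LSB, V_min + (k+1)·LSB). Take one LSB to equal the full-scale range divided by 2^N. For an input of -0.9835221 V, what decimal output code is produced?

1897

The full-scale span is 1.28 − (-1.28) = 2.56 V. LSB = 2.56 V / 2^14 ≈ 156.2 µV.
(V_in − V_min) × 2^14/range = (-0.9835221 − (-1.28)) × 16384/2.56 = 1897.459.
Floor → code = 1897.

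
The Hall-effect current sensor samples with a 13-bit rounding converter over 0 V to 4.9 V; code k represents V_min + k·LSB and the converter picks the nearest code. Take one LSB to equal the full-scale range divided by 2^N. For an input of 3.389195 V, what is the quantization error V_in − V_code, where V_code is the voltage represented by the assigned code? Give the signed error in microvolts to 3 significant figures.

+108 µV

V_FS = 4.9 V. LSB = 4.9 V / 2^13 ≈ 0.5981 mV.
(V_in − V_min)/LSB = (3.389195 − (0)) × 8192/4.9 = 5666.1807 → nearest code k = 5666.
Reconstructed level: 0 + 5666 × 4.9/8192 V = 3.389086914 V.
Error = V_in − V_code = 3.389195 − (3.389086914) = +108 µV.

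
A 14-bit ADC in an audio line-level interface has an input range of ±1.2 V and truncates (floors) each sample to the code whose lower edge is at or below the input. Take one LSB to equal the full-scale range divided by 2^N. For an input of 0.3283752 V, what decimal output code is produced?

10433

Full-scale range = 1.2 V − (-1.2 V) = 2.4 V. LSB = 2.4 V / 2^14 ≈ 146.5 µV.
(V_in − V_min) × 2^14/range = (0.3283752 − (-1.2)) × 16384/2.4 = 10433.708.
Floor → code = 10433.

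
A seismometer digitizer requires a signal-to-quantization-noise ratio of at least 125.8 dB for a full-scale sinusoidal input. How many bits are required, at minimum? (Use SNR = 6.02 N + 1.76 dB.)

21 bits

6.02 N + 1.76 ≥ 125.8 gives N ≥ 20.605, so the minimum integer is 21.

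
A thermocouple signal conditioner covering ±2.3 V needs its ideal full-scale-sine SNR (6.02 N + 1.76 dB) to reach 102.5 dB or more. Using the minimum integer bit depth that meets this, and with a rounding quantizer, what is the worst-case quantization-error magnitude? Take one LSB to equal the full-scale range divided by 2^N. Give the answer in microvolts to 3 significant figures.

17.5 µV

Range = 2.3 − (-2.3) = 4.6 V.
6.02 N + 1.76 ≥ 102.5 gives N ≥ 16.734, so the minimum integer is 17.
Step size = 4.6/131072 V = 35.095 µV.
Max error for round-to-nearest is LSB/2 = 17.5 µV.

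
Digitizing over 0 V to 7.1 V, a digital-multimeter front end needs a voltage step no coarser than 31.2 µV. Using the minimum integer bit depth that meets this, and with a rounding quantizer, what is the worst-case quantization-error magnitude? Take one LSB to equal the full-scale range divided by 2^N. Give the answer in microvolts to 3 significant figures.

13.5 µV

V_FS = 7.1 V.
Need 2^N ≥ 7.1 V / 31.2 µV = 227600 → N_min = 18.
Step size = 7.1/262144 V = 27.084 µV.
|e|_max = LSB/2 = 13.5 µV.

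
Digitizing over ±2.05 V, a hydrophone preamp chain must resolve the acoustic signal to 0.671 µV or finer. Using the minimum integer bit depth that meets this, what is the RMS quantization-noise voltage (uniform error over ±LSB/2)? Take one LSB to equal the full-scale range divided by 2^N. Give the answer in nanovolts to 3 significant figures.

141 nV

The full-scale span is 2.05 − (-2.05) = 4.1 V.
Levels needed ≥ 4.1/0.671 µV = 6.110e6. 2^23 = 8388608 suffices, so N_min = 23.
LSB = 4.1 V ÷ 2^23 = 4.1/8388608 V = 488.76 nV.
V_rms = LSB/√12 = 141 nV.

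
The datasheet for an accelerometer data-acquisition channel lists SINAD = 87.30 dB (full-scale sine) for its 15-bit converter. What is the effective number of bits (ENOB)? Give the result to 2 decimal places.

14.21 bits

ENOB = (87.30 − 1.76)/6.02 = 14.2093 bits.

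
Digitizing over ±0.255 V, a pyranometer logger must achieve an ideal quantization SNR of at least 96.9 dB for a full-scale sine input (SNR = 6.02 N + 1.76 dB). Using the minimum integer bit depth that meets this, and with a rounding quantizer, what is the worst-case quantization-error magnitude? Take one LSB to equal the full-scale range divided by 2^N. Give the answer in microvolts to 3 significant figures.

3.89 µV

Full-scale range = 0.255 V − (-0.255 V) = 0.51 V.
N ≥ (96.9 − 1.76)/6.02 = 15.804 → N_min = 16.
LSB = 0.51 V ÷ 2^16 = 0.51/65536 V = 7.7820 µV.
|e|_max = LSB/2 = 3.89 µV.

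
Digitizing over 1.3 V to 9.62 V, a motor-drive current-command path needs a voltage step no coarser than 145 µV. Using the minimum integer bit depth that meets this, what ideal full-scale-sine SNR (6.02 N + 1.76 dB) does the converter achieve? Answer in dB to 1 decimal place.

98.1 dB

Full-scale range = 9.62 V − (1.3 V) = 8.32 V.
Need 2^N ≥ 8.32 V / 145 µV = 57380 → N_min = 16.
Ideal SNR at N = 16: 6.02·16 + 1.76 = 98.1 dB.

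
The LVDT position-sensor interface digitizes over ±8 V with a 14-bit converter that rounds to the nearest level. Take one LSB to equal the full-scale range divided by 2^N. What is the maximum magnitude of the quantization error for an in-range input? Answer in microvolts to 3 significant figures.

Full-scale range = 8 V − (-8 V) = 16 V.
Step size = 16/16384 V = 0.97656 mV.
|e|_max = LSB/2 = 488 µV.

488 µV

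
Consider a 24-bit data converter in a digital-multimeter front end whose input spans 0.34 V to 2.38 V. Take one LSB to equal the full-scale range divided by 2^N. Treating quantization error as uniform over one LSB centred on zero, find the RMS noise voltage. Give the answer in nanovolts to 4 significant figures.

35.10 nV

Span: 2.38 V − (0.34 V) = 2.04 V.
One LSB is 2.04 V / 16777216 = 121.593 nV.
σ_q = LSB/√12 = 121.593 nV/3.4641 = 35.10 nV.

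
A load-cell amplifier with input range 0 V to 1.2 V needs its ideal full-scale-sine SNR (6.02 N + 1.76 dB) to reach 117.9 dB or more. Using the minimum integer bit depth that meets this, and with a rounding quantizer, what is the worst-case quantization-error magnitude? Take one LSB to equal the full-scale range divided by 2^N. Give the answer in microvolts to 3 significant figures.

V_FS = 1.2 V.
N ≥ (117.9 − 1.76)/6.02 = 19.292 → N_min = 20.
Step size = 1.2/1048576 V = 1.1444 µV.
Max error for round-to-nearest is LSB/2 = 0.572 µV.

0.572 µV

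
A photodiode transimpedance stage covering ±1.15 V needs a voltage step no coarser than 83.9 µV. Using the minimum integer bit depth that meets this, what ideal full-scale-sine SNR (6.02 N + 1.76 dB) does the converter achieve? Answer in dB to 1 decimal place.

92.1 dB

Range = 1.15 − (-1.15) = 2.3 V.
Required number of levels: 2.3/83.9 µV = 27414; smallest N with 2^N ≥ that is 15.
6.02(15) + 1.76 = 92.06 dB.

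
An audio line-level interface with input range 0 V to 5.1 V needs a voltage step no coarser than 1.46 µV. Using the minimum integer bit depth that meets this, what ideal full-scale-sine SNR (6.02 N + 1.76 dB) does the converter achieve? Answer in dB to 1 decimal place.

134.2 dB

Full-scale range = 5.1 V.
Need 2^N ≥ 5.1 V / 1.46 µV = 3.493e6 → N_min = 22.
6.02(22) + 1.76 = 134.20 dB.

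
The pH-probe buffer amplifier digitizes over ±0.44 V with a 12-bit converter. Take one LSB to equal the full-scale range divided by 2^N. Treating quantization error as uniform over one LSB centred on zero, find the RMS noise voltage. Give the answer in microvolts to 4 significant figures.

Full-scale range = 0.44 V − (-0.44 V) = 0.88 V.
Step size = 0.88/4096 V = 214.844 µV.
RMS of a uniform error over width LSB is LSB/√12 = 62.02 µV.

62.02 µV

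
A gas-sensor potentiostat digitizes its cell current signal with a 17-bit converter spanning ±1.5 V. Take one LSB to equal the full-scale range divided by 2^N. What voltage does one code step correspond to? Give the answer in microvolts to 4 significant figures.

22.89 µV

Full-scale range = 1.5 V − (-1.5 V) = 3 V.
2^17 = 131072 levels.
One LSB is 3 V / 131072 = 22.89 µV.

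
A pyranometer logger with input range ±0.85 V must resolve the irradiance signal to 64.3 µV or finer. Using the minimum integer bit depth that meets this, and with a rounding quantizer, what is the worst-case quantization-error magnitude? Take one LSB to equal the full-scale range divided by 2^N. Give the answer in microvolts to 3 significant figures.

Range = 0.85 − (-0.85) = 1.7 V.
Need 2^N ≥ 1.7 V / 64.3 µV = 26440 → N_min = 15.
LSB = 1.7 V ÷ 2^15 = 1.7/32768 V = 51.880 µV.
|e|_max = LSB/2 = 25.9 µV.

25.9 µV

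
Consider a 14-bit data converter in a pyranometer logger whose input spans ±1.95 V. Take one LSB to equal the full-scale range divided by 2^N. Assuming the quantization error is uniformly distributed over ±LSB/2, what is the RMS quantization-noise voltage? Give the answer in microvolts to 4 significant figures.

68.72 µV

Span: 1.95 V − (-1.95 V) = 3.9 V.
Step size = 3.9/16384 V = 238.037 µV.
σ_q = LSB/√12 = 238.037 µV/3.4641 = 68.72 µV.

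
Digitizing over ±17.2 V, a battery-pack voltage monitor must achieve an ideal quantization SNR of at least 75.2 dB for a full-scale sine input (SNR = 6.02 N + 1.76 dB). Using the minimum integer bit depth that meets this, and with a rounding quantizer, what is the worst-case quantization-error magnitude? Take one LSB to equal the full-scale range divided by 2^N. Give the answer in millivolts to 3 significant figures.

2.10 mV

Span: 17.2 V − (-17.2 V) = 34.4 V.
Required N = ⌈(75.2 − 1.76)/6.02⌉ = ⌈12.199⌉ = 13.
One LSB is 34.4 V / 8192 = 4.1992 mV.
|e|_max = LSB/2 = 2.10 mV.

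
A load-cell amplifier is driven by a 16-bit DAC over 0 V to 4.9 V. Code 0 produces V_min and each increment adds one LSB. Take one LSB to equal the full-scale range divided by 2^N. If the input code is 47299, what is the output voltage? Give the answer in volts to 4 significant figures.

Span = 4.9 V. LSB = 4.9 V / 2^16.
V_out = V_min + code × LSB = 0 V + 47299 × 4.9 V / 65536
      = 0 + 3.53645 = 3.53645 V.

3.536 V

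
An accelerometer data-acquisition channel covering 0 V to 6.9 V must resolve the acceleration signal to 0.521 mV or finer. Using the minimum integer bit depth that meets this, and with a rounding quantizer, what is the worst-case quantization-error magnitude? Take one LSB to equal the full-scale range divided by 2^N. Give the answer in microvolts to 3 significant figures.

211 µV

Range is 6.9 V.
Need 2^N ≥ 6.9 V / 0.521 mV = 13240 → N_min = 14.
LSB = 6.9 V ÷ 2^14 = 6.9/16384 V = 421.14 µV.
|e|_max = LSB/2 = 211 µV.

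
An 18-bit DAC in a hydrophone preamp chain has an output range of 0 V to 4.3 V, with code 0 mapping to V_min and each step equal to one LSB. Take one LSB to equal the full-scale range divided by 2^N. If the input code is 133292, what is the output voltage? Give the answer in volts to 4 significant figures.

2.186 V

Span = 4.3 V. LSB = 4.3 V / 2^18.
Output = V_min + (133292/262144) × range = 0 + 0.508469 × 4.3 V
      = 0 V + 2.18642 V = 2.18642 V.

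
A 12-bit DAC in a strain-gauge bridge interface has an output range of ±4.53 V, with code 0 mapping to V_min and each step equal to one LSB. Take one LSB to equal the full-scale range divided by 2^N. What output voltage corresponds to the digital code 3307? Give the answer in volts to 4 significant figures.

Range = 4.53 − (-4.53) = 9.06 V. LSB = 9.06 V / 2^12.
V_out = V_min + code × LSB = -4.53 V + 3307 × 9.06 V / 4096
      = -4.53 V + 7.31480 V = 2.78480 V.

2.785 V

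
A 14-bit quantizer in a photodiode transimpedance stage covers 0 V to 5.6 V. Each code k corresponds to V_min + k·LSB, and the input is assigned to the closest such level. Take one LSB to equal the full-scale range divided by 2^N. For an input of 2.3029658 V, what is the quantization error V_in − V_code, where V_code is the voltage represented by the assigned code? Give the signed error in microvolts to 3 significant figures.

V_FS = 5.6 V. LSB = 5.6 V / 2^14 ≈ 341.8 µV.
(2.3029658 − (0)) / LSB = 2.3029658 × 16384/5.6 = 6737.8199. Nearest integer: k = 6738.
V_code = V_min + k × range/2^14 = 0 + 6738 × 5.6/16384 = 2.3030273438 V.
Error = V_in − V_code = 2.3029658 − (2.3030273438) = −61.5 µV.

−61.5 µV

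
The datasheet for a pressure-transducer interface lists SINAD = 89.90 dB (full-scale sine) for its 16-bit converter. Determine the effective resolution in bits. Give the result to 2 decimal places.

Inverting SNR = 6.02 N + 1.76: N_eff = (89.90 − 1.76)/6.02 = 14.6412.

14.64 bits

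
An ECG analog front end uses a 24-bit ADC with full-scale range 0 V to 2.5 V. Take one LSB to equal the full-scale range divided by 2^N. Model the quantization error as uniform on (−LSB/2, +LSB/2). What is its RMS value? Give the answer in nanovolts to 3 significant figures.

Full-scale range = 2.5 V.
Step size = 2.5/16777216 V = 149.01 nV.
V_rms = LSB/√12 = 149.01 nV / √12 = 43.0 nV.

43.0 nV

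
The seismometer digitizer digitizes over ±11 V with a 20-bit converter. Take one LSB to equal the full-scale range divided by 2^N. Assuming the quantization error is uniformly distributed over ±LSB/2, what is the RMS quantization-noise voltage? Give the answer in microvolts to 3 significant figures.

6.06 µV

Full-scale range = 11 V − (-11 V) = 22 V.
One LSB is 22 V / 1048576 = 20.981 µV.
V_rms = LSB/√12 = 20.981 µV / √12 = 6.06 µV.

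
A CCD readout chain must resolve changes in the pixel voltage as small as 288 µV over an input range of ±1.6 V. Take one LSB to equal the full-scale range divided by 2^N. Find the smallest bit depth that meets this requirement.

Full-scale range = 1.6 V − (-1.6 V) = 3.2 V.
Required number of levels: 3.2/288 µV = 11111; smallest N with 2^N ≥ that is 14.

14 bits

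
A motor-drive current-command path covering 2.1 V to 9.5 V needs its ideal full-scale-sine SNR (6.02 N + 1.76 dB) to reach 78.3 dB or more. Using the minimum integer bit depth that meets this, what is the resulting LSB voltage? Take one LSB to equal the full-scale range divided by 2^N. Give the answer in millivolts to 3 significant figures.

Span: 9.5 V − (2.1 V) = 7.4 V.
6.02 N + 1.76 ≥ 78.3 gives N ≥ 12.714, so the minimum integer is 13.
Step size = 7.4/8192 V = 0.903 mV.

0.903 mV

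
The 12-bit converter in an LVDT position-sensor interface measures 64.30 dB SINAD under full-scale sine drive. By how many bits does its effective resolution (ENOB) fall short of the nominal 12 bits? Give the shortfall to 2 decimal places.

Effective bits = (64.30 − 1.76)/6.02 = 10.3887.
Lost resolution: 12 − 10.3887 = 1.6113 bits.

1.61 bits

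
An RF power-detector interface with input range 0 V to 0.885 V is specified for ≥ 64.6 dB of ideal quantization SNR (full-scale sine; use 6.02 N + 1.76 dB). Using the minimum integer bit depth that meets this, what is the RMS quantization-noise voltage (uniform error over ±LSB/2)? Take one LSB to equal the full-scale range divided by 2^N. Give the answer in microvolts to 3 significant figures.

Full-scale range = 0.885 V.
6.02 N + 1.76 ≥ 64.6 gives N ≥ 10.439, so the minimum integer is 11.
Step size = 0.885/2048 V = 432.13 µV.
V_rms = LSB/√12 = 125 µV.

125 µV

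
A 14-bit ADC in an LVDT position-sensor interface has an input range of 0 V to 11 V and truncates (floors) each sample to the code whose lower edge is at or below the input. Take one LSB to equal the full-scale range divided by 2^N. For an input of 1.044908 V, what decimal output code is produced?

Span = 11 V. LSB = 11 V / 2^14 ≈ 0.6714 mV.
(V_in − V_min) × 2^14/range = (1.044908 − (0)) × 16384/11 = 1556.343.
Floor → code = 1556.

1556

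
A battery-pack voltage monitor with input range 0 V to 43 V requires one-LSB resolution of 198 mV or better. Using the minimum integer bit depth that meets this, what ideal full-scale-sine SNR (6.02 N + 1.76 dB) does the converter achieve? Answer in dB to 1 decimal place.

49.9 dB

V_FS = 43 V.
Levels needed ≥ 43/198 mV = 217.2. 2^8 = 256 suffices, so N_min = 8.
6.02(8) + 1.76 = 49.92 dB.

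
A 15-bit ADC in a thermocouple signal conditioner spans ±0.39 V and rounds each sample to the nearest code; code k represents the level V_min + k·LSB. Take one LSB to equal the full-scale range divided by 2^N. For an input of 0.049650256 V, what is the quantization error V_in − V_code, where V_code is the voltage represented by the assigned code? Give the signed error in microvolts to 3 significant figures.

−4.29 µV

Range = 0.39 − (-0.39) = 0.78 V. LSB = 0.78 V / 2^15 ≈ 23.80 µV.
Position in LSBs: (0.049650256 − (-0.39)) × 32768/0.78 = 18469.8200; rounding gives k = 18470.
Reconstructed level: -0.39 + 18470 × 0.78/32768 V = 0.049654541016 V.
Error = V_in − V_code = 0.049650256 − (0.049654541016) = −4.29 µV.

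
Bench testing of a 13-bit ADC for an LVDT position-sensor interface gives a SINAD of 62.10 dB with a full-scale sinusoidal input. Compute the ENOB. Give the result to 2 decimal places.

ENOB = (SINAD − 1.76) / 6.02 = (62.10 − 1.76) / 6.02 = 60.34 / 6.02 = 10.0233.

10.02 bits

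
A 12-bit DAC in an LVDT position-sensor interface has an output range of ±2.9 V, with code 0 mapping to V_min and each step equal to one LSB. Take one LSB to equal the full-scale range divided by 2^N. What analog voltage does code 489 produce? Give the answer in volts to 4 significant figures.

Span: 2.9 V − (-2.9 V) = 5.8 V. LSB = 5.8 V / 2^12.
V_out = V_min + code × LSB = -2.9 V + 489 × 5.8 V / 4096
      = -2.9 + 0.692432 = -2.20757 V.

-2.208 V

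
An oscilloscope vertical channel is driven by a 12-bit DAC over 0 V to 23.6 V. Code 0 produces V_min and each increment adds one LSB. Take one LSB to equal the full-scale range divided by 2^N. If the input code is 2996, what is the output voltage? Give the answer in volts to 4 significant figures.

17.26 V

V_FS = 23.6 V. LSB = 23.6 V / 2^12.
V_out = V_min + code × LSB = 0 V + 2996 × 23.6 V / 4096
      = 0 V + 17.2621 V = 17.2621 V.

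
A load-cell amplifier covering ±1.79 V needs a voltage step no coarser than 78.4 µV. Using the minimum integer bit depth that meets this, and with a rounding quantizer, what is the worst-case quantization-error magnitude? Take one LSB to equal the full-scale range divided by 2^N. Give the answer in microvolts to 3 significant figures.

27.3 µV

The full-scale span is 1.79 − (-1.79) = 3.58 V.
3.58 V / 78.4 µV = 45660. Since 2^15 = 32768 and 2^16 = 65536, N = 16.
Step size = 3.58/65536 V = 54.626 µV.
|e|_max = LSB/2 = 27.3 µV.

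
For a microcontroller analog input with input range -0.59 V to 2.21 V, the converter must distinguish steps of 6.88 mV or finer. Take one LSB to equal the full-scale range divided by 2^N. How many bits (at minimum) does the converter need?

The full-scale span is 2.21 − (-0.59) = 2.8 V.
2.8 V / 6.88 mV = 407.0. Since 2^8 = 256 and 2^9 = 512, N = 9.

9 bits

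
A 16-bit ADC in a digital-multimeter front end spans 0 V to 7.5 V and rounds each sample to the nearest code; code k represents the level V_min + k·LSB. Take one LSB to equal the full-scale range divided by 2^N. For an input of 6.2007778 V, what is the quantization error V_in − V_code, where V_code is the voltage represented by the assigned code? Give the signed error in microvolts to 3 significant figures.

+25.5 µV

Range is 7.5 V. LSB = 7.5 V / 2^16 ≈ 114.4 µV.
Position in LSBs: (6.2007778 − (0)) × 65536/7.5 = 54183.2232; rounding gives k = 54183.
Reconstructed level: 0 + 54183 × 7.5/65536 V = 6.2007522583 V.
V_in − V_code = 6.2007778 − (6.2007522583) = +25.5 µV.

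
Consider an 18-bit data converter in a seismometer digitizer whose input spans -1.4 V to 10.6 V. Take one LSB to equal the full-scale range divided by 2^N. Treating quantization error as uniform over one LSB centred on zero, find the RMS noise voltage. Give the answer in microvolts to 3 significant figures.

13.2 µV

Range = 10.6 − (-1.4) = 12 V.
One LSB is 12 V / 262144 = 45.776 µV.
V_rms = LSB/√12 = 45.776 µV / √12 = 13.2 µV.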